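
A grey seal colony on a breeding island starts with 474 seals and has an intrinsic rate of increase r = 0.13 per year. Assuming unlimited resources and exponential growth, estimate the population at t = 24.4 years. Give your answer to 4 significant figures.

11310 seals

N(t) = N₀·e^(rt) = 474 × e^(0.13×24.4) = 474 × e^3.172.
e^3.172 ≈ 23.855, so N ≈ 474 × 23.855 = 11307.3.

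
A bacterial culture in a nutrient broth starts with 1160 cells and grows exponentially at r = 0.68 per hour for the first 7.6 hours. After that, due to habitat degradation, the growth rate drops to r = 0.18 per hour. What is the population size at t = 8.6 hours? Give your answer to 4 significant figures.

243800 cells

Phase 1: N(7.6) = 1160·e^(0.68×7.6) = 1160·e^5.168 = 203653.
Phase 2 runs for 8.6 − 7.6 = 1 hours at r = 0.18.
N(8.6) = 203653·e^(0.18×1) = 203653·e^0.18 = 243818.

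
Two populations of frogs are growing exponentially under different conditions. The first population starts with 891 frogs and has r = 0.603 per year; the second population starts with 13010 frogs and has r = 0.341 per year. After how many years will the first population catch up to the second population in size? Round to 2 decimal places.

10.23 years

Set 891·e^(0.603t) = 13010·e^(0.341t).
e^((0.603 − 0.341)t) = 13010/891 → e^(0.262·t) = 14.602.
0.262·t = ln(14.602) = 2.6811, so t = 2.6811/0.262 = 10.233.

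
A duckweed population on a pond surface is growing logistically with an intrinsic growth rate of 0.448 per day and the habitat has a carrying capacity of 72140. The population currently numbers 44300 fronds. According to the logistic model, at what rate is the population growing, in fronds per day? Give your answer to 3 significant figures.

dN/dt = rN(1 − N/K) = 0.448 × 44300 × (1 − 44300/72140).
1 − 44300/72140 = 0.38592; dN/dt = 0.448 × 44300 × 0.38592 = 7659.

7660 fronds per day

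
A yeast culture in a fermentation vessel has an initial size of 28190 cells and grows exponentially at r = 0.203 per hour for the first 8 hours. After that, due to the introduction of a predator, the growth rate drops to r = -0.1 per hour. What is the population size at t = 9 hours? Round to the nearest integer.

Phase 1: N(8) = 28190·e^(0.203×8) = 28190·e^1.624 = 143018.
Phase 2 runs for 9 − 8 = 1 hours at r = -0.1.
N(9) = 143018·e^(-0.1×1) = 143018·e^-0.1 = 129408.

129408 cells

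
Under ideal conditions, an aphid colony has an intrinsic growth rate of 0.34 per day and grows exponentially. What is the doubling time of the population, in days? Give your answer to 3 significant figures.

2.04 days

Doubling time t_d = ln(2)/r = 0.6931/0.34 = 2.0387.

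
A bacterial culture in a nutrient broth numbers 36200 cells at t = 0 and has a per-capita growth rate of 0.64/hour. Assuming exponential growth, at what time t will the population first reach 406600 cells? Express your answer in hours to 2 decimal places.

Set N₀·e^(rt) = 406600: e^(0.64·t) = 406600/36200 = 11.232.
0.64·t = ln(11.232) = 2.4188, so t = 2.4188/0.64 = 3.7793.

3.78 hours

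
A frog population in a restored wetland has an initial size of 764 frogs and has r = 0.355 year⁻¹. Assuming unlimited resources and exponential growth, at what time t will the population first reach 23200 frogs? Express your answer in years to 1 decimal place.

9.6 years

Set N₀·e^(rt) = 23200: e^(0.355·t) = 23200/764 = 30.366.
0.355·t = ln(30.366) = 3.4133, so t = 3.4133/0.355 = 9.615.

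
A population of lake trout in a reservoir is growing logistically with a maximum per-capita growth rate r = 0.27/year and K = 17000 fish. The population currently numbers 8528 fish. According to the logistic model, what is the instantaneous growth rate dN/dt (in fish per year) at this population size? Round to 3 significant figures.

1150 fish per year

dN/dt = rN(1 − N/K) = 0.27 × 8528 × (1 − 8528/17000).
1 − 8528/17000 = 0.49835; dN/dt = 0.27 × 8528 × 0.49835 = 1147.5.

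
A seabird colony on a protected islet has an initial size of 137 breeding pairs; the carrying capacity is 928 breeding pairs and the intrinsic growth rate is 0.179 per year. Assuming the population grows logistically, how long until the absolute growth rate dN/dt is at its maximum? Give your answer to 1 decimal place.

Logistic growth is fastest at N = K/2 = 464.
A = (K − N₀)/N₀ = 5.7737. Set K/(1 + A·e^(−rt)) = K/2 → A·e^(−rt) = 1.
e^(−0.179t) = 1/5.7737 = 0.173198, so t = ln(5.7737)/0.179 = 1.7533/0.179 = 9.7951.

9.8 years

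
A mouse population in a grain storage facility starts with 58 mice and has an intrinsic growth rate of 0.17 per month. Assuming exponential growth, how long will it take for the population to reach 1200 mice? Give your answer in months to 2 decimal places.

Set N₀·e^(rt) = 1200: e^(0.17·t) = 1200/58 = 20.69.
0.17·t = ln(20.69) = 3.0296, so t = 3.0296/0.17 = 17.821.

17.82 months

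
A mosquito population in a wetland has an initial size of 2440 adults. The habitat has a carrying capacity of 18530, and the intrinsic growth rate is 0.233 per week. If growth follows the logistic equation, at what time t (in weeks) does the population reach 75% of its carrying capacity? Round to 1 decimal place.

12.8 weeks

A = (K − N₀)/N₀ = (18530 − 2440)/2440 = 6.5943.
Solve 18530/(1 + 6.5943·e^(−0.233t)) = 13897.5: 1 + 6.5943·e^(−0.233t) = 1.3333, so e^(−0.233t) = 0.050549.
−0.233·t = ln(0.050549) = -2.9848, so t = 2.9848/0.233 = 12.81.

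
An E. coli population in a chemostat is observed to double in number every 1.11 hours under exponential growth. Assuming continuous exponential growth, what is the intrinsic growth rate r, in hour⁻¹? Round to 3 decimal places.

r = ln(2)/t_d = 0.6931/1.11 = 0.62446.

0.624 per hour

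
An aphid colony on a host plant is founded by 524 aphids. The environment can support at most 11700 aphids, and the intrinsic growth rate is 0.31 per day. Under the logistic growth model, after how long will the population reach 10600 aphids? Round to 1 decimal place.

17.2 days

A = (K − N₀)/N₀ = (11700 − 524)/524 = 21.328.
Solve 11700/(1 + 21.328·e^(−0.31t)) = 10600: 1 + 21.328·e^(−0.31t) = 1.1038, so e^(−0.31t) = 0.00486555.
−0.31·t = ln(0.00486555) = -5.3256, so t = 5.3256/0.31 = 17.179.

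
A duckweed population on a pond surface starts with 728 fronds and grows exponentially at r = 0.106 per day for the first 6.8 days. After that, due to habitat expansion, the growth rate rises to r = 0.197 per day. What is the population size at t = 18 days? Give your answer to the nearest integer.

Phase 1: N(6.8) = 728·e^(0.106×6.8) = 728·e^0.7208 = 1496.82.
Phase 2 runs for 18 − 6.8 = 11.2 days at r = 0.197.
N(18) = 1496.82·e^(0.197×11.2) = 1496.82·e^2.206 = 13595.6.

13596 fronds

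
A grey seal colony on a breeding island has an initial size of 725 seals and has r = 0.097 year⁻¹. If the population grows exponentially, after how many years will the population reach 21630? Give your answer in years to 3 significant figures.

Set N₀·e^(rt) = 21630: e^(0.097·t) = 21630/725 = 29.834.
0.097·t = ln(29.834) = 3.3957, so t = 3.3957/0.097 = 35.007.

35.0 years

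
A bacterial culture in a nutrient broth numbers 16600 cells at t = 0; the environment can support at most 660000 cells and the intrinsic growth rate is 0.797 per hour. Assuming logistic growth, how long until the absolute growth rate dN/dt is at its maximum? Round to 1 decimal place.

Logistic growth is fastest at N = K/2 = 330000.
A = (K − N₀)/N₀ = 38.759. Set K/(1 + A·e^(−rt)) = K/2 → A·e^(−rt) = 1.
e^(−0.797t) = 1/38.759 = 0.0258004, so t = ln(38.759)/0.797 = 3.6574/0.797 = 4.5889.

4.6 hours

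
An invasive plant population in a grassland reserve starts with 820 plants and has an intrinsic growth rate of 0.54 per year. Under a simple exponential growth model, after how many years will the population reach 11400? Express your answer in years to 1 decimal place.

Set N₀·e^(rt) = 11400: e^(0.54·t) = 11400/820 = 13.902.
0.54·t = ln(13.902) = 2.6321, so t = 2.6321/0.54 = 4.8742.

4.9 years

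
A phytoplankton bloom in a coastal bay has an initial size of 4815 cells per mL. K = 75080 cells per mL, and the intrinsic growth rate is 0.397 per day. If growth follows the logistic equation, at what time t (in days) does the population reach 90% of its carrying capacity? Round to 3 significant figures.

12.3 days

A = (K − N₀)/N₀ = (75080 − 4815)/4815 = 14.593.
Solve 75080/(1 + 14.593·e^(−0.397t)) = 67572: 1 + 14.593·e^(−0.397t) = 1.1111, so e^(−0.397t) = 0.00761403.
−0.397·t = ln(0.00761403) = -4.8778, so t = 4.8778/0.397 = 12.287.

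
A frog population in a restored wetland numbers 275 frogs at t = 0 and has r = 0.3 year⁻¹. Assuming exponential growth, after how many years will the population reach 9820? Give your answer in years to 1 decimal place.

Set N₀·e^(rt) = 9820: e^(0.3·t) = 9820/275 = 35.709.
0.3·t = ln(35.709) = 3.5754, so t = 3.5754/0.3 = 11.918.

11.9 years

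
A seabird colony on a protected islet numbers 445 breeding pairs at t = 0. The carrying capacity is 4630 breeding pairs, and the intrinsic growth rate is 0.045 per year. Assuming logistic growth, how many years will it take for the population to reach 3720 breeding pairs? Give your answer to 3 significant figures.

81.1 years

A = (K − N₀)/N₀ = (4630 − 445)/445 = 9.4045.
Solve 4630/(1 + 9.4045·e^(−0.045t)) = 3720: 1 + 9.4045·e^(−0.045t) = 1.2446, so e^(−0.045t) = 0.0260114.
−0.045·t = ln(0.0260114) = -3.6492, so t = 3.6492/0.045 = 81.094.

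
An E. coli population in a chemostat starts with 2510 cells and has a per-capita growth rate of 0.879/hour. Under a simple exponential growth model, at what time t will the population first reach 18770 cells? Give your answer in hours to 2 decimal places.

Set N₀·e^(rt) = 18770: e^(0.879·t) = 18770/2510 = 7.4781.
0.879·t = ln(7.4781) = 2.012, so t = 2.012/0.879 = 2.2889.

2.29 hours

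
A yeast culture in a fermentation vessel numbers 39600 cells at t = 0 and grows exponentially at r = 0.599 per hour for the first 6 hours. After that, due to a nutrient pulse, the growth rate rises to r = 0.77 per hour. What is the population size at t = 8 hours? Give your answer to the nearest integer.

6719904 cells

Phase 1: N(6) = 39600·e^(0.599×6) = 39600·e^3.594 = 1.44062×10^6.
Phase 2 runs for 8 − 6 = 2 hours at r = 0.77.
N(8) = 1.44062×10^6·e^(0.77×2) = 1.44062×10^6·e^1.54 = 6.719904×10^6.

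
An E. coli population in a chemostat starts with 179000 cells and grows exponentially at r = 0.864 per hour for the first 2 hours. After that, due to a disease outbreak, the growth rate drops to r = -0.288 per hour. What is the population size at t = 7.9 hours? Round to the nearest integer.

Phase 1: N(2) = 179000·e^(0.864×2) = 179000·e^1.728 = 1.00766×10^6.
Phase 2 runs for 7.9 − 2 = 5.9 hours at r = -0.288.
N(7.9) = 1.00766×10^6·e^(-0.288×5.9) = 1.00766×10^6·e^-1.699 = 184230.

184230 cells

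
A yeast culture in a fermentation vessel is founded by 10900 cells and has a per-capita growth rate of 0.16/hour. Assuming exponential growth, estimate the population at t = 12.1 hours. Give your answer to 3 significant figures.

75500 cells

N(t) = N₀·e^(rt) = 10900 × e^(0.16×12.1) = 10900 × e^1.936.
e^1.936 ≈ 6.931, so N ≈ 10900 × 6.931 = 75547.6.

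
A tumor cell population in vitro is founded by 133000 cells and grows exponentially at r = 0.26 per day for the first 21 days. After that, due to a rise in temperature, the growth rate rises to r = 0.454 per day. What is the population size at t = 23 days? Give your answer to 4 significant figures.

Phase 1: N(21) = 133000·e^(0.26×21) = 133000·e^5.46 = 3.126796×10^7.
Phase 2 runs for 23 − 21 = 2 days at r = 0.454.
N(23) = 3.126796×10^7·e^(0.454×2) = 3.126796×10^7·e^0.908 = 7.752449×10^7.

77520000 cells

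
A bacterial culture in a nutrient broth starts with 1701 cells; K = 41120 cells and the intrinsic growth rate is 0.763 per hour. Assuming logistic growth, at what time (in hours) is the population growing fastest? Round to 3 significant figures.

4.12 hours

Logistic growth is fastest at N = K/2 = 20560.
A = (K − N₀)/N₀ = 23.174. Set K/(1 + A·e^(−rt)) = K/2 → A·e^(−rt) = 1.
e^(−0.763t) = 1/23.174 = 0.0431518, so t = ln(23.174)/0.763 = 3.143/0.763 = 4.1193.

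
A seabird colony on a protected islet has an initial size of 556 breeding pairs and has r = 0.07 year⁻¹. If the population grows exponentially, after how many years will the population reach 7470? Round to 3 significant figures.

Set N₀·e^(rt) = 7470: e^(0.07·t) = 7470/556 = 13.435.
0.07·t = ln(13.435) = 2.5979, so t = 2.5979/0.07 = 37.113.

37.1 years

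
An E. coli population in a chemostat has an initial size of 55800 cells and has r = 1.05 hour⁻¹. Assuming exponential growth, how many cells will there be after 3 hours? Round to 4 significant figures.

N(t) = N₀·e^(rt) = 55800 × e^(1.05×3) = 55800 × e^3.15.
e^3.15 ≈ 23.336, so N ≈ 55800 × 23.336 = 1.302152×10^6.

1302000 cells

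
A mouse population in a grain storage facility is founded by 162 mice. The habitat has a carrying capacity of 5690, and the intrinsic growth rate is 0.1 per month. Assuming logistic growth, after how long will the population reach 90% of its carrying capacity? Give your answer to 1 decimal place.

A = (K − N₀)/N₀ = (5690 − 162)/162 = 34.123.
Solve 5690/(1 + 34.123·e^(−0.1t)) = 5121: 1 + 34.123·e^(−0.1t) = 1.1111, so e^(−0.1t) = 0.00325615.
−0.1·t = ln(0.00325615) = -5.7272, so t = 5.7272/0.1 = 57.272.

57.3 months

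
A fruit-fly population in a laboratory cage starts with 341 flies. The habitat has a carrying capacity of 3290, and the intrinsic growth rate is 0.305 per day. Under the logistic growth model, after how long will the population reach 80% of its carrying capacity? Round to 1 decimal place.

A = (K − N₀)/N₀ = (3290 − 341)/341 = 8.6481.
Solve 3290/(1 + 8.6481·e^(−0.305t)) = 2632: 1 + 8.6481·e^(−0.305t) = 1.25, so e^(−0.305t) = 0.0289081.
−0.305·t = ln(0.0289081) = -3.5436, so t = 3.5436/0.305 = 11.618.

11.6 days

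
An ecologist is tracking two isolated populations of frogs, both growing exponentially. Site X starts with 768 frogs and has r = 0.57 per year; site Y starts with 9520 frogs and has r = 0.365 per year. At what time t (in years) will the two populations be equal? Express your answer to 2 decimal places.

Set 768·e^(0.57t) = 9520·e^(0.365t).
e^((0.57 − 0.365)t) = 9520/768 → e^(0.205·t) = 12.396.
0.205·t = ln(12.396) = 2.5174, so t = 2.5174/0.205 = 12.28.

12.28 years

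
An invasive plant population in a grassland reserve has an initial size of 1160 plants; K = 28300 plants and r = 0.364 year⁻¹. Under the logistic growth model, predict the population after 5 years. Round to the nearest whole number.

5907 plants

A = (K − N₀)/N₀ = (28300 − 1160)/1160 = 23.397.
N(t) = K/(1 + A·e^(−rt)) = 28300/(1 + 23.397×e^(−0.364×5)).
e^(−1.82) = 0.16203; denominator = 1 + 23.397×0.16203 = 4.7908.
N = 28300/4.7908 = 5907.1.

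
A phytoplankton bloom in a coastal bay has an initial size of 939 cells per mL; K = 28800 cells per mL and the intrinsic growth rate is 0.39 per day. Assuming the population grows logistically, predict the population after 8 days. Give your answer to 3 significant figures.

12500 cells per mL

A = (K − N₀)/N₀ = (28800 − 939)/939 = 29.671.
N(t) = K/(1 + A·e^(−rt)) = 28800/(1 + 29.671×e^(−0.39×8)).
e^(−3.12) = 0.044157; denominator = 1 + 29.671×0.044157 = 2.3102.
N = 28800/2.3102 = 12466.5.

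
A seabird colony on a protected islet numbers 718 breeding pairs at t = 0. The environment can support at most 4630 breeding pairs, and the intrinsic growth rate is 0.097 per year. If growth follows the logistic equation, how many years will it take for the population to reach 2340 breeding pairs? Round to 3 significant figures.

17.7 years

A = (K − N₀)/N₀ = (4630 − 718)/718 = 5.4485.
Solve 4630/(1 + 5.4485·e^(−0.097t)) = 2340: 1 + 5.4485·e^(−0.097t) = 1.9786, so e^(−0.097t) = 0.179616.
−0.097·t = ln(0.179616) = -1.7169, so t = 1.7169/0.097 = 17.7.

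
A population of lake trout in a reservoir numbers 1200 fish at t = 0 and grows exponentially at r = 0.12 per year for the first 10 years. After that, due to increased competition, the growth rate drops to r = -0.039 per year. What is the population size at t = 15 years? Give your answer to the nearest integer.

Phase 1: N(10) = 1200·e^(0.12×10) = 1200·e^1.2 = 3984.14.
Phase 2 runs for 15 − 10 = 5 years at r = -0.039.
N(15) = 3984.14·e^(-0.039×5) = 3984.14·e^-0.195 = 3278.29.

3278 fish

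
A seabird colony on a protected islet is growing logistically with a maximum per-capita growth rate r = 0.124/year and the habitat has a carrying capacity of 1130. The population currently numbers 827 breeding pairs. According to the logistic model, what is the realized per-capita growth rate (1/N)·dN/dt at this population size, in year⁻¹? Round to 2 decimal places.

0.03 per year

(1/N)·dN/dt = r(1 − N/K) = 0.124 × (1 − 827/1130).
= 0.124 × 0.26814 = 0.03325.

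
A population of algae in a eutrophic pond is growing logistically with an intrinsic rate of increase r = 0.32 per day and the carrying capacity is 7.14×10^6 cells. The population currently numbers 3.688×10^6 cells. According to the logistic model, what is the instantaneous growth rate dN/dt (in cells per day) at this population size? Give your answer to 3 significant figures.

dN/dt = rN(1 − N/K) = 0.32 × 3.688×10^6 × (1 − 3.688×10^6/7.14×10^6).
1 − 3.688×10^6/7.14×10^6 = 0.48347; dN/dt = 0.32 × 3.688×10^6 × 0.48347 = 5.70576×10^5.

571000 cells per day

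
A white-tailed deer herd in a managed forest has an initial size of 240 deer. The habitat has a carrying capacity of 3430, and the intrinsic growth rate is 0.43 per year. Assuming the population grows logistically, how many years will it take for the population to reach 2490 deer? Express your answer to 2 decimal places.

A = (K − N₀)/N₀ = (3430 − 240)/240 = 13.292.
Solve 3430/(1 + 13.292·e^(−0.43t)) = 2490: 1 + 13.292·e^(−0.43t) = 1.3775, so e^(−0.43t) = 0.028402.
−0.43·t = ln(0.028402) = -3.5613, so t = 3.5613/0.43 = 8.2821.

8.28 years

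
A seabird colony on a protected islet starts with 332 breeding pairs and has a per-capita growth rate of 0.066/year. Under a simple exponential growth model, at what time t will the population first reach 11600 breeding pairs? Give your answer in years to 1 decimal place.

53.8 years

Set N₀·e^(rt) = 11600: e^(0.066·t) = 11600/332 = 34.94.
0.066·t = ln(34.94) = 3.5536, so t = 3.5536/0.066 = 53.843.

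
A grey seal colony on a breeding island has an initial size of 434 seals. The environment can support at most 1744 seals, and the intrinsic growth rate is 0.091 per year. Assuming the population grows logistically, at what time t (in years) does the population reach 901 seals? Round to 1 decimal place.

A = (K − N₀)/N₀ = (1744 − 434)/434 = 3.0184.
Solve 1744/(1 + 3.0184·e^(−0.091t)) = 901: 1 + 3.0184·e^(−0.091t) = 1.9356, so e^(−0.091t) = 0.309971.
−0.091·t = ln(0.309971) = -1.1713, so t = 1.1713/0.091 = 12.871.

12.9 years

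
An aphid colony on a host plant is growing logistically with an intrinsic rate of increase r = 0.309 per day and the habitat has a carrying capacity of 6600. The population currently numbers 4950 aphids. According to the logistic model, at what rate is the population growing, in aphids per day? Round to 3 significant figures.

382 aphids per day

dN/dt = rN(1 − N/K) = 0.309 × 4950 × (1 − 4950/6600).
1 − 4950/6600 = 0.25; dN/dt = 0.309 × 4950 × 0.25 = 382.39.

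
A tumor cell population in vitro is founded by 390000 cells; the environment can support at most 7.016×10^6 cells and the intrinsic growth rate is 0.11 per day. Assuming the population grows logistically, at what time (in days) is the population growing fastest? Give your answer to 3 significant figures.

Logistic growth is fastest at N = K/2 = 3.508×10^6.
A = (K − N₀)/N₀ = 16.99. Set K/(1 + A·e^(−rt)) = K/2 → A·e^(−rt) = 1.
e^(−0.11t) = 1/16.99 = 0.058859, so t = ln(16.99)/0.11 = 2.8326/0.11 = 25.751.

25.8 days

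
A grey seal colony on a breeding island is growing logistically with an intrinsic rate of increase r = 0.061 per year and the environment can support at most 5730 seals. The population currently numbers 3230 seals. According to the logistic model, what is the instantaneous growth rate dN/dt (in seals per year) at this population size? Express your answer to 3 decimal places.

85.964 seals per year

dN/dt = rN(1 − N/K) = 0.061 × 3230 × (1 − 3230/5730).
1 − 3230/5730 = 0.4363; dN/dt = 0.061 × 3230 × 0.4363 = 85.964.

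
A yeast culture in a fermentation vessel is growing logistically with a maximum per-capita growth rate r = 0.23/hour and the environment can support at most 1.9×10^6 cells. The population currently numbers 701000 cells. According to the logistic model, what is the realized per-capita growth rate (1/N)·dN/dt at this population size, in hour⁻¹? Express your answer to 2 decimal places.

(1/N)·dN/dt = r(1 − N/K) = 0.23 × (1 − 701000/1.9×10^6).
= 0.23 × 0.63105 = 0.14514.

0.15 per hour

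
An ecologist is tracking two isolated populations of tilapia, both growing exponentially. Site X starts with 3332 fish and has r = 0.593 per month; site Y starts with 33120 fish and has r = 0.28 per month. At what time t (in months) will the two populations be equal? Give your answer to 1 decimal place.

7.3 months

Set 3332·e^(0.593t) = 33120·e^(0.28t).
e^((0.593 − 0.28)t) = 33120/3332 → e^(0.313·t) = 9.94.
0.313·t = ln(9.94) = 2.2966, so t = 2.2966/0.313 = 7.3373.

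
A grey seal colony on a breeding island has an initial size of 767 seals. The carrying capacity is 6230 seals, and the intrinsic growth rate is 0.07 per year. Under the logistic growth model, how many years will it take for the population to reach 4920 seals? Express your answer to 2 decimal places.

A = (K − N₀)/N₀ = (6230 − 767)/767 = 7.1226.
Solve 6230/(1 + 7.1226·e^(−0.07t)) = 4920: 1 + 7.1226·e^(−0.07t) = 1.2663, so e^(−0.07t) = 0.0373827.
−0.07·t = ln(0.0373827) = -3.2865, so t = 3.2865/0.07 = 46.951.

46.95 years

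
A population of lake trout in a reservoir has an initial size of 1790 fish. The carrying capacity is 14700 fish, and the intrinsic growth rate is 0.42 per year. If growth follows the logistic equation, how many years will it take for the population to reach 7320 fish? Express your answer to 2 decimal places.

A = (K − N₀)/N₀ = (14700 − 1790)/1790 = 7.2123.
Solve 14700/(1 + 7.2123·e^(−0.42t)) = 7320: 1 + 7.2123·e^(−0.42t) = 2.0082, so e^(−0.42t) = 0.139789.
−0.42·t = ln(0.139789) = -1.9676, so t = 1.9676/0.42 = 4.6848.

4.68 years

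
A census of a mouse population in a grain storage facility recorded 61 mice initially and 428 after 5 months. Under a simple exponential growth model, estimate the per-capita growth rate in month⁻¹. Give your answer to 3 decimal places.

0.390 per month

From N(t) = N₀·e^(rt): e^(r·5) = 428/61 = 7.0164.
r·5 = ln(7.0164) = 1.9482, so r = 1.9482/5 = 0.38965.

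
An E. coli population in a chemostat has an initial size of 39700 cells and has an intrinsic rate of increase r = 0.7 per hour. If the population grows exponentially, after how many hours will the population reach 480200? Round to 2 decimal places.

Set N₀·e^(rt) = 480200: e^(0.7·t) = 480200/39700 = 12.096.
0.7·t = ln(12.096) = 2.4929, so t = 2.4929/0.7 = 3.5612.

3.56 hours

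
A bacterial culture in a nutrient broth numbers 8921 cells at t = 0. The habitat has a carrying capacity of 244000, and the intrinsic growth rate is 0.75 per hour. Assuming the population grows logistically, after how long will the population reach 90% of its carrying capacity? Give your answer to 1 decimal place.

7.3 hours

A = (K − N₀)/N₀ = (244000 − 8921)/8921 = 26.351.
Solve 244000/(1 + 26.351·e^(−0.75t)) = 219600: 1 + 26.351·e^(−0.75t) = 1.1111, so e^(−0.75t) = 0.00421655.
−0.75·t = ln(0.00421655) = -5.4687, so t = 5.4687/0.75 = 7.2917.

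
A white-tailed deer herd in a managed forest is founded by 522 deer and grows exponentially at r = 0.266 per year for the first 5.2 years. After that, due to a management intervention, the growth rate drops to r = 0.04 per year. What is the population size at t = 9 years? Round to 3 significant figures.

Phase 1: N(5.2) = 522·e^(0.266×5.2) = 522·e^1.383 = 2081.55.
Phase 2 runs for 9 − 5.2 = 3.8 years at r = 0.04.
N(9) = 2081.55·e^(0.04×3.8) = 2081.55·e^0.152 = 2423.26.

2420 deer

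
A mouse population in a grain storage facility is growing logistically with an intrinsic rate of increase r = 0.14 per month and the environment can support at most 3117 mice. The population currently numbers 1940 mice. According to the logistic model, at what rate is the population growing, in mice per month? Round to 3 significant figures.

103 mice per month

dN/dt = rN(1 − N/K) = 0.14 × 1940 × (1 − 1940/3117).
1 − 1940/3117 = 0.37761; dN/dt = 0.14 × 1940 × 0.37761 = 102.56.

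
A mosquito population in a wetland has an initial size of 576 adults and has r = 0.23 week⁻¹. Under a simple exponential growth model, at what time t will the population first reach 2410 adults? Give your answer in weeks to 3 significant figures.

6.22 weeks

Set N₀·e^(rt) = 2410: e^(0.23·t) = 2410/576 = 4.184.
0.23·t = ln(4.184) = 1.4313, so t = 1.4313/0.23 = 6.2229.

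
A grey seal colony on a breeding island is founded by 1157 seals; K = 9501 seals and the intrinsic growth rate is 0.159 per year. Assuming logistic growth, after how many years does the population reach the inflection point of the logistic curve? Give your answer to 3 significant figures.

12.4 years

Logistic growth is fastest at N = K/2 = 4750.5.
A = (K − N₀)/N₀ = 7.2118. Set K/(1 + A·e^(−rt)) = K/2 → A·e^(−rt) = 1.
e^(−0.159t) = 1/7.2118 = 0.138663, so t = ln(7.2118)/0.159 = 1.9757/0.159 = 12.426.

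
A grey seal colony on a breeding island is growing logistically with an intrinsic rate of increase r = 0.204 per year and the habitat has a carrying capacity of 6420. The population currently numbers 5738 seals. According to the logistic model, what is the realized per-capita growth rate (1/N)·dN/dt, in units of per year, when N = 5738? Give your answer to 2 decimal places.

(1/N)·dN/dt = r(1 − N/K) = 0.204 × (1 − 5738/6420).
= 0.204 × 0.10623 = 0.021671.

0.02 per year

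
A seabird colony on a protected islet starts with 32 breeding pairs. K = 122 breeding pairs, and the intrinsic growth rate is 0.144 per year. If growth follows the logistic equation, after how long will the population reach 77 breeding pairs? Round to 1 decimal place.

10.9 years

A = (K − N₀)/N₀ = (122 − 32)/32 = 2.8125.
Solve 122/(1 + 2.8125·e^(−0.144t)) = 77: 1 + 2.8125·e^(−0.144t) = 1.5844, so e^(−0.144t) = 0.207792.
−0.144·t = ln(0.207792) = -1.5712, so t = 1.5712/0.144 = 10.911.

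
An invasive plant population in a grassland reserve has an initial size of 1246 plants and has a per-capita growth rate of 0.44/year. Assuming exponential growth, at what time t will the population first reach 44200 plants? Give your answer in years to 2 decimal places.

8.11 years

Set N₀·e^(rt) = 44200: e^(0.44·t) = 44200/1246 = 35.474.
0.44·t = ln(35.474) = 3.5688, so t = 3.5688/0.44 = 8.1109.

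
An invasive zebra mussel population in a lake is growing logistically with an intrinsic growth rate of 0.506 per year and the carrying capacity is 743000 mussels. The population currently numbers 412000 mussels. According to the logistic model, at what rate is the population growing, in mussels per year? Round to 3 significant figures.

dN/dt = rN(1 − N/K) = 0.506 × 412000 × (1 − 412000/743000).
1 − 412000/743000 = 0.44549; dN/dt = 0.506 × 412000 × 0.44549 = 92872.

92900 mussels per year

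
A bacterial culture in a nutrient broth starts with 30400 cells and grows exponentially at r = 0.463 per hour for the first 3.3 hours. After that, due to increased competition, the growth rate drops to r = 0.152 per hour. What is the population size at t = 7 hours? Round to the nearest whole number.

Phase 1: N(3.3) = 30400·e^(0.463×3.3) = 30400·e^1.528 = 140098.
Phase 2 runs for 7 − 3.3 = 3.7 hours at r = 0.152.
N(7) = 140098·e^(0.152×3.7) = 140098·e^0.5624 = 245855.

245855 cells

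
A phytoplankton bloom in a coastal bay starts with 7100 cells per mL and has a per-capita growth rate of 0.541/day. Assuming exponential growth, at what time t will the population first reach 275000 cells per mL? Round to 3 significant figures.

6.76 days

Set N₀·e^(rt) = 275000: e^(0.541·t) = 275000/7100 = 38.732.
0.541·t = ln(38.732) = 3.6567, so t = 3.6567/0.541 = 6.7591.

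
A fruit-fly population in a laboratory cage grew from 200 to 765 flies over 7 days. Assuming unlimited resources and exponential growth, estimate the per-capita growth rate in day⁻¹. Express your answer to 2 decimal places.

0.19 per day

From N(t) = N₀·e^(rt): e^(r·7) = 765/200 = 3.825.
r·7 = ln(3.825) = 1.3416, so r = 1.3416/7 = 0.19165.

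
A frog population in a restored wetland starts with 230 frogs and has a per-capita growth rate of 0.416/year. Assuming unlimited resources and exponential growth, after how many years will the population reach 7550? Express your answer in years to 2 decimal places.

8.39 years

Set N₀·e^(rt) = 7550: e^(0.416·t) = 7550/230 = 32.826.
0.416·t = ln(32.826) = 3.4912, so t = 3.4912/0.416 = 8.3924.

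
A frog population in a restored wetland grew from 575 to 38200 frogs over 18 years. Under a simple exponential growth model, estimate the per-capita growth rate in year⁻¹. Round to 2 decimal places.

0.23 per year

From N(t) = N₀·e^(rt): e^(r·18) = 38200/575 = 66.435.
r·18 = ln(66.435) = 4.1962, so r = 4.1962/18 = 0.23312.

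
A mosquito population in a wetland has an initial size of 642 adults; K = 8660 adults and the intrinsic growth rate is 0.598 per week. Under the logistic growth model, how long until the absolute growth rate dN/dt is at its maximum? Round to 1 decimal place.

4.2 weeks

Logistic growth is fastest at N = K/2 = 4330.
A = (K − N₀)/N₀ = 12.489. Set K/(1 + A·e^(−rt)) = K/2 → A·e^(−rt) = 1.
e^(−0.598t) = 1/12.489 = 0.0800698, so t = ln(12.489)/0.598 = 2.5249/0.598 = 4.2222.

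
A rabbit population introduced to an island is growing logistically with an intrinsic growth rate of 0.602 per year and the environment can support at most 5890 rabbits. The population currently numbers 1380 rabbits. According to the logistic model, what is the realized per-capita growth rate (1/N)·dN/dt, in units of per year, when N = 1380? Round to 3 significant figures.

(1/N)·dN/dt = r(1 − N/K) = 0.602 × (1 − 1380/5890).
= 0.602 × 0.7657 = 0.46095.

0.461 per year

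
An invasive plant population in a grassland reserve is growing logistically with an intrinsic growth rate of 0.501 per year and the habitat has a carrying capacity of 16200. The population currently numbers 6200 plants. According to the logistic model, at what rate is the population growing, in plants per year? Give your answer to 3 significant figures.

dN/dt = rN(1 − N/K) = 0.501 × 6200 × (1 − 6200/16200).
1 − 6200/16200 = 0.61728; dN/dt = 0.501 × 6200 × 0.61728 = 1917.4.

1920 plants per year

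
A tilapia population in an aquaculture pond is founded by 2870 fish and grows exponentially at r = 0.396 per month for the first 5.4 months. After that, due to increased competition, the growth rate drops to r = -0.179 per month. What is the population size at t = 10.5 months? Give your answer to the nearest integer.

9775 fish

Phase 1: N(5.4) = 2870·e^(0.396×5.4) = 2870·e^2.138 = 24354.4.
Phase 2 runs for 10.5 − 5.4 = 5.1 months at r = -0.179.
N(10.5) = 24354.4·e^(-0.179×5.1) = 24354.4·e^-0.9129 = 9774.84.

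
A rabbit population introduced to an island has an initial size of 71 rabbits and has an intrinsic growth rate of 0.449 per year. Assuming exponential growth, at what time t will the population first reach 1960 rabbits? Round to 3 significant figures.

7.39 years

Set N₀·e^(rt) = 1960: e^(0.449·t) = 1960/71 = 27.606.
0.449·t = ln(27.606) = 3.318, so t = 3.318/0.449 = 7.3898.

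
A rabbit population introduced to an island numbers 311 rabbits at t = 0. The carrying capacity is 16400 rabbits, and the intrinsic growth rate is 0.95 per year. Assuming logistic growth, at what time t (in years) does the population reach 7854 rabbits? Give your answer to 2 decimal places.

A = (K − N₀)/N₀ = (16400 − 311)/311 = 51.733.
Solve 16400/(1 + 51.733·e^(−0.95t)) = 7854: 1 + 51.733·e^(−0.95t) = 2.0881, so e^(−0.95t) = 0.0210331.
−0.95·t = ln(0.0210331) = -3.8617, so t = 3.8617/0.95 = 4.0649.

4.06 years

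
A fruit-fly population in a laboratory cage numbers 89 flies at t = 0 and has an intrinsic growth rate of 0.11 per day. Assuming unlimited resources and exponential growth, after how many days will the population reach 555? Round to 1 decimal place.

16.6 days

Set N₀·e^(rt) = 555: e^(0.11·t) = 555/89 = 6.236.
0.11·t = ln(6.236) = 1.8303, so t = 1.8303/0.11 = 16.639.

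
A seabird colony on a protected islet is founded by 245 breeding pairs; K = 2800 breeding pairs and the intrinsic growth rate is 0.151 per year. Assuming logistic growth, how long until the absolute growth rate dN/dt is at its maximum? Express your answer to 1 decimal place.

Logistic growth is fastest at N = K/2 = 1400.
A = (K − N₀)/N₀ = 10.429. Set K/(1 + A·e^(−rt)) = K/2 → A·e^(−rt) = 1.
e^(−0.151t) = 1/10.429 = 0.0958904, so t = ln(10.429)/0.151 = 2.3445/0.151 = 15.527.

15.5 years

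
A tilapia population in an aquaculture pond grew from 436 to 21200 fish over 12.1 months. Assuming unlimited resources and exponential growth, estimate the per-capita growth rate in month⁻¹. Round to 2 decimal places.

0.32 per month

From N(t) = N₀·e^(rt): e^(r·12.1) = 21200/436 = 48.624.
r·12.1 = ln(48.624) = 3.8841, so r = 3.8841/12.1 = 0.321.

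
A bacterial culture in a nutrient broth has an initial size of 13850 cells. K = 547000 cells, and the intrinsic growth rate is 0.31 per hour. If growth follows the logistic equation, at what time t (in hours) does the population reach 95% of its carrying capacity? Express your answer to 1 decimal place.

A = (K − N₀)/N₀ = (547000 − 13850)/13850 = 38.495.
Solve 547000/(1 + 38.495·e^(−0.31t)) = 519650: 1 + 38.495·e^(−0.31t) = 1.0526, so e^(−0.31t) = 0.00136725.
−0.31·t = ln(0.00136725) = -6.595, so t = 6.595/0.31 = 21.274.

21.3 hours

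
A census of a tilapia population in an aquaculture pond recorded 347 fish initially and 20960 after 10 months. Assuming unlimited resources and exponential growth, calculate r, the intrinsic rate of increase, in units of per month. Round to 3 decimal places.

0.410 per month

From N(t) = N₀·e^(rt): e^(r·10) = 20960/347 = 60.403.
r·10 = ln(60.403) = 4.101, so r = 4.101/10 = 0.4101.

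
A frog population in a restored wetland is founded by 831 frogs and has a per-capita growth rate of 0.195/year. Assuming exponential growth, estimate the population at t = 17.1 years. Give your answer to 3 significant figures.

23300 frogs

N(t) = N₀·e^(rt) = 831 × e^(0.195×17.1) = 831 × e^3.335.
e^3.335 ≈ 28.064, so N ≈ 831 × 28.064 = 23321.5.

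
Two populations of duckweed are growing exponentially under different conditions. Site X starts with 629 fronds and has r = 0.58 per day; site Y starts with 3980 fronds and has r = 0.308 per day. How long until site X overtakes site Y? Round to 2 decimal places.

Set 629·e^(0.58t) = 3980·e^(0.308t).
e^((0.58 − 0.308)t) = 3980/629 → e^(0.272·t) = 6.3275.
0.272·t = ln(6.3275) = 1.8449, so t = 1.8449/0.272 = 6.7827.

6.78 days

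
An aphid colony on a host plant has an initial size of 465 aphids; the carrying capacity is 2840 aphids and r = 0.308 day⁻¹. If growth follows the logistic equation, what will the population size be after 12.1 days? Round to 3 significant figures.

A = (K − N₀)/N₀ = (2840 − 465)/465 = 5.1075.
N(t) = K/(1 + A·e^(−rt)) = 2840/(1 + 5.1075×e^(−0.308×12.1)).
e^(−3.727) = 0.02407; denominator = 1 + 5.1075×0.02407 = 1.1229.
N = 2840/1.1229 = 2529.08.

2530 aphids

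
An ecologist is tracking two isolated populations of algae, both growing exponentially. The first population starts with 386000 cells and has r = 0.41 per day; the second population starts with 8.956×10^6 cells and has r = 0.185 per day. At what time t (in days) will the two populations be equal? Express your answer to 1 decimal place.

Set 386000·e^(0.41t) = 8.956×10^6·e^(0.185t).
e^((0.41 − 0.185)t) = 8.956×10^6/386000 → e^(0.225·t) = 23.202.
0.225·t = ln(23.202) = 3.1442, so t = 3.1442/0.225 = 13.974.

14.0 days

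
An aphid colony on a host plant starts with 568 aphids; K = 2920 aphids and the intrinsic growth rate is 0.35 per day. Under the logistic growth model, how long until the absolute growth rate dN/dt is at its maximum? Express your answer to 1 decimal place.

4.1 days

Logistic growth is fastest at N = K/2 = 1460.
A = (K − N₀)/N₀ = 4.1408. Set K/(1 + A·e^(−rt)) = K/2 → A·e^(−rt) = 1.
e^(−0.35t) = 1/4.1408 = 0.241497, so t = ln(4.1408)/0.35 = 1.4209/0.35 = 4.0597.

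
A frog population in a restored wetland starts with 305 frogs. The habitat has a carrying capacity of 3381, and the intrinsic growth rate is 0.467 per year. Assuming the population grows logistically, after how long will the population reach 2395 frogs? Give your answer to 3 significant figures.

A = (K − N₀)/N₀ = (3381 − 305)/305 = 10.085.
Solve 3381/(1 + 10.085·e^(−0.467t)) = 2395: 1 + 10.085·e^(−0.467t) = 1.4117, so e^(−0.467t) = 0.0408211.
−0.467·t = ln(0.0408211) = -3.1986, so t = 3.1986/0.467 = 6.8492.

6.85 years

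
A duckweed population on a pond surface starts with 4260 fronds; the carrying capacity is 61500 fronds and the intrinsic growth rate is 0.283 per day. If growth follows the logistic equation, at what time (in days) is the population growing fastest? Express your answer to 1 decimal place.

9.2 days

Logistic growth is fastest at N = K/2 = 30750.
A = (K − N₀)/N₀ = 13.437. Set K/(1 + A·e^(−rt)) = K/2 → A·e^(−rt) = 1.
e^(−0.283t) = 1/13.437 = 0.0744235, so t = ln(13.437)/0.283 = 2.598/0.283 = 9.1802.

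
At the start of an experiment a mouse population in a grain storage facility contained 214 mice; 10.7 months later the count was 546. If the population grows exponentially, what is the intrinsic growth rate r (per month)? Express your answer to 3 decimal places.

0.088 per month

From N(t) = N₀·e^(rt): e^(r·10.7) = 546/214 = 2.5514.
r·10.7 = ln(2.5514) = 0.93664, so r = 0.93664/10.7 = 0.087537.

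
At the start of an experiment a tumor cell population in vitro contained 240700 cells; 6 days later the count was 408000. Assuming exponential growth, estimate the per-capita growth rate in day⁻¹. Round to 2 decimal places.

0.09 per day

From N(t) = N₀·e^(rt): e^(r·6) = 408000/240700 = 1.6951.
r·6 = ln(1.6951) = 0.52772, so r = 0.52772/6 = 0.087953.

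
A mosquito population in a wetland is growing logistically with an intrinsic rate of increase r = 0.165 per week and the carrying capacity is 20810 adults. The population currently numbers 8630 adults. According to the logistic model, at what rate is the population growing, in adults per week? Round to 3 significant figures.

dN/dt = rN(1 − N/K) = 0.165 × 8630 × (1 − 8630/20810).
1 − 8630/20810 = 0.5853; dN/dt = 0.165 × 8630 × 0.5853 = 833.43.

833 adults per week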